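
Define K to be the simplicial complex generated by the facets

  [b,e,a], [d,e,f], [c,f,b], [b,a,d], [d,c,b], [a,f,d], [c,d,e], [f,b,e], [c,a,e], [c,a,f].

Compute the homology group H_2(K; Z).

H_2 ≅ 0.

K has 6 vertices, 15 edges, 10 triangles.
rank ∂_2 = 10, rank ∂_3 = 0 ⇒ b_2 = 10 − 10 − 0 = 0. So H_2 ≅ 0.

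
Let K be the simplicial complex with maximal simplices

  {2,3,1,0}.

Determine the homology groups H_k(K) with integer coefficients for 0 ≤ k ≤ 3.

H_0 ≅ Z,  H_1 = 0,  H_2 = 0,  H_3 = 0.

We work with the vertex ordering 0 < 1 < 2 < 3. The simplices of K, each written with vertices in increasing order, are:

  0-simplices (4): [0], [1], [2], [3]
  1-simplices (6): [0,1], [0,2], [0,3], [1,2], [1,3], [2,3]
  2-simplices (4): [0,1,2], [0,1,3], [0,2,3], [1,2,3]
  3-simplices (1): [0,1,2,3]

so the chain groups are C_0 ≅ Z^4, C_1 ≅ Z^6, C_2 ≅ Z^4, C_3 ≅ Z^1.

The boundary map ∂_1: C_1 → C_0 is given by ∂[p,q] = [q] − [p].
This gives a 4×6 integer matrix of rank 3; reducing to Smith normal form yields diagonal entries (1,1,1).

The boundary map ∂_2: C_2 → C_1 sends each 2-simplex [p,q,r] to [q,r] − [p,r] + [p,q]. For instance
  ∂[0,1,3] = [1,3] − [0,3] + [0,1],
  ∂[0,2,3] = [2,3] − [0,3] + [0,2].
This gives a 6×4 integer matrix of rank 3; reducing to Smith normal form yields diagonal entries (1,1,1).

∂_3: C_3 → C_2 sends each 3-simplex σ to the alternating sum Σ_i (−1)^i (σ with its i-th vertex removed). For instance
  ∂[0,1,2,3] = [1,2,3] − [0,2,3] + [0,1,3] − [0,1,2].
This gives a 4×1 integer matrix of rank 1; reducing to Smith normal form yields diagonal entries (1).

Computing H_k = (kernel of ∂_k) / (image of ∂_{k+1}):

  H_0: rank C_0 − rank ∂_1 = 4 − 3 = 1, and the invariant factors of ∂_1 are all 1, so H_0 ≅ Z.
  H_1: rank ker ∂_1 − rank ∂_2 = (6 − 3) − 3 = 0, and the invariant factors of ∂_2 are all 1, so H_1 ≅ 0.
  H_2: rank ker ∂_2 − rank ∂_3 = (4 − 3) − 1 = 0, and the invariant factors of ∂_3 are all 1, so H_2 ≅ 0.
  H_3: rank ker ∂_3 − rank ∂_4 = (1 − 1) − 0 = 0, and there is no ∂_4, so H_3 ≅ 0.

(K is a triangulation of the 3-simplex.)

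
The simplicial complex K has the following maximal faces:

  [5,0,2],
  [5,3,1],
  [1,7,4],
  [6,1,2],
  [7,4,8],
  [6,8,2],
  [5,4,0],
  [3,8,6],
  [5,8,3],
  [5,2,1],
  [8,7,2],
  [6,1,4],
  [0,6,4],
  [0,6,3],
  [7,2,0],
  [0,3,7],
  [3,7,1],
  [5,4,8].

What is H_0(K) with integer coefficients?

H_0 ≅ Z.

Order the vertices as 0 < 1 < 2 < 3 < 4 < 5 < 6 < 7 < 8. Listing each simplex with vertices in this order, K has dimension 2 with simplices:

  0-simplices (9): [0], [1], [2], [3], [4], [5], [6], [7], [8]
  1-simplices (27): (27 of them)
  2-simplices (18): [0,2,5], [0,2,7], [0,3,6], [0,3,7], [0,4,5], [0,4,6], [1,2,5], [1,2,6], [1,3,5], [1,3,7], [1,4,6], [1,4,7], [2,6,8], [2,7,8], [3,5,8], [3,6,8], [4,5,8], [4,7,8]

so the chain groups are C_0 ≅ Z^9, C_1 ≅ Z^27, C_2 ≅ Z^18.

The boundary map ∂_1: C_1 → C_0 is given by ∂[p,q] = [q] − [p]. For instance
  ∂[1,7] = [7] − [1].
This gives a 9×27 integer matrix of rank 8; reducing to Smith normal form yields diagonal entries (1,1,1,1,1,1,1,1).

∂_2: C_2 → C_1 sends each 2-simplex [p,q,r] to [q,r] − [p,r] + [p,q]. For instance
  ∂[0,2,5] = [2,5] − [0,5] + [0,2],
  ∂[2,6,8] = [6,8] − [2,8] + [2,6].
The 27×18 boundary matrix has rank 17 and Smith normal form diag(1,1,1,1,1,1,1,1,1,1,1,1,1,1,1,1,1).

From H_k ≅ ker(∂_k) / im(∂_{k+1}) we obtain:

  H_0: rank C_0 − rank ∂_1 = 9 − 8 = 1, and the invariant factors of ∂_1 are all 1, so H_0 ≅ Z.

(K is a triangulation of the torus T^2.)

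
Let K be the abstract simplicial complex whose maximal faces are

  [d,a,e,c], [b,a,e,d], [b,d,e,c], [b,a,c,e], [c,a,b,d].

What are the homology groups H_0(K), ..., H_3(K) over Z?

Take the total order a < b < c < d < e on the vertex set. Then K (dimension 3) consists of the simplices:

  0-simplices (5): a, b, c, d, e
  1-simplices (10): ab, ac, ad, ae, bc, bd, be, cd, ce, de
  2-simplices (10): abc, abd, abe, acd, ace, ade, bcd, bce, bde, cde
  3-simplices (5): abcd, abce, abde, acde, bcde

giving chain groups C_0 ≅ Z^5, C_1 ≅ Z^10, C_2 ≅ Z^10, C_3 ≅ Z^5.

The boundary map ∂_1: C_1 → C_0 is given by ∂[p,q] = [q] − [p].
This gives a 5×10 integer matrix of rank 4; reducing to Smith normal form yields diagonal entries (1,1,1,1).

∂_2: C_2 → C_1 sends each 2-simplex [p,q,r] to [q,r] − [p,r] + [p,q]. For instance
  ∂bcd = cd − bd + bc,
  ∂abd = bd − ad + ab.
The 10×10 boundary matrix has rank 6 and Smith normal form diag(1,1,1,1,1,1).

The boundary map ∂_3: C_3 → C_2 sends each 3-simplex σ to the alternating sum Σ_i (−1)^i (σ with its i-th vertex removed). For instance
  ∂acde = cde − ade + ace − acd,
  ∂abcd = bcd − acd + abd − abc.
As a 10×5 matrix over Z this has rank 4, with invariant factors (1,1,1,1).

From H_k ≅ ker(∂_k) / im(∂_{k+1}) we obtain:

  H_0: rank C_0 − rank ∂_1 = 5 − 4 = 1, and the invariant factors of ∂_1 are all 1, so H_0 ≅ Z.
  H_1: rank ker ∂_1 − rank ∂_2 = (10 − 4) − 6 = 0, and the invariant factors of ∂_2 are all 1, so H_1 ≅ 0.
  H_2: rank ker ∂_2 − rank ∂_3 = (10 − 6) − 4 = 0, and the invariant factors of ∂_3 are all 1, so H_2 ≅ 0.
  H_3: rank ker ∂_3 − rank ∂_4 = (5 − 4) − 0 = 1, and there is no ∂_4, so H_3 ≅ Z.

H_0 = Z,  H_1 = 0,  H_2 = 0,  H_3 = Z.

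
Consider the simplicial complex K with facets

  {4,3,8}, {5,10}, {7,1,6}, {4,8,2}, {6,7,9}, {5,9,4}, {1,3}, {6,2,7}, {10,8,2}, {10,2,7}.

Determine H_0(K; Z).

H_0 = Z.

Fix the vertex order 1 < 2 < 3 < 4 < 5 < 6 < 7 < 8 < 9 < 10 and write every simplex with vertices in increasing order. Then dim K = 2 and the simplices of K are:

  0-simplices (10): [1], [2], [3], [4], [5], [6], [7], [8], [9], [10]
  1-simplices (20): [1,3], [1,6], [1,7], [2,4], [2,6], [2,7], [2,8], [2,10], [3,4], [3,8], [4,5], [4,8], [4,9], [5,9], [5,10], [6,7], [6,9], [7,9], [7,10], [8,10]
  2-simplices (8): [1,6,7], [2,4,8], [2,6,7], [2,7,10], [2,8,10], [3,4,8], [4,5,9], [6,7,9]

Hence C_0 ≅ Z^10, C_1 ≅ Z^20, C_2 ≅ Z^8.

Boundary ∂_1: C_1 → C_0 sends each edge [p,q] (with p < q) to q − p. For instance
  ∂[1,3] = [3] − [1].
As a 10×20 matrix over Z this has rank 9, with invariant factors (1,1,1,1,1,1,1,1,1).

Boundary ∂_2: C_2 → C_1 sends each 2-simplex [p,q,r] to [q,r] − [p,r] + [p,q]. For instance
  ∂[2,7,10] = [7,10] − [2,10] + [2,7],
  ∂[3,4,8] = [4,8] − [3,8] + [3,4].
This gives a 20×8 integer matrix of rank 8; reducing to Smith normal form yields diagonal entries (1,1,1,1,1,1,1,1).

From H_k ≅ ker(∂_k) / im(∂_{k+1}) we obtain:

  H_0: rank C_0 − rank ∂_1 = 10 − 9 = 1, and the invariant factors of ∂_1 are all 1, so H_0 ≅ Z.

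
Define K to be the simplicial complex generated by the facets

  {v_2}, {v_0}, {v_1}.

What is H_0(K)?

We work with the vertex ordering v_0 < v_1 < v_2. The simplices of K, each written with vertices in increasing order, are:

  0-simplices (3): [v_0], [v_1], [v_2]

giving chain groups C_0 ≅ Z^3.

Reading off H_k = ker ∂_k / im ∂_{k+1}:

  H_0: rank C_0 − rank ∂_1 = 3 − 0 = 3, and there is no ∂_1, so H_0 ≅ Z^3.

H_0 ≅ Z^3.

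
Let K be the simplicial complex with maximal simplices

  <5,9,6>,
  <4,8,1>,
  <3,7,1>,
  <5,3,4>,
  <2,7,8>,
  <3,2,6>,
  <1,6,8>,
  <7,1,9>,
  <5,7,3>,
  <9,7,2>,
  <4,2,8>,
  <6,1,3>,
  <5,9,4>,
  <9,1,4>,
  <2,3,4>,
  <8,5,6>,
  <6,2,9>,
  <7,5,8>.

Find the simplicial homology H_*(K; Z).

We work with the vertex ordering 1 < 2 < 3 < 4 < 5 < 6 < 7 < 8 < 9. The simplices of K, each written with vertices in increasing order, are:

  0-simplices (9): [1], [2], [3], [4], [5], [6], [7], [8], [9]
  1-simplices (27): (27 of them)
  2-simplices (18): [1,3,6], [1,3,7], [1,4,8], [1,4,9], [1,6,8], [1,7,9], [2,3,4], [2,3,6], [2,4,8], [2,6,9], [2,7,8], [2,7,9], [3,4,5], [3,5,7], [4,5,9], [5,6,8], [5,6,9], [5,7,8]

so the chain groups are C_0 ≅ Z^9, C_1 ≅ Z^27, C_2 ≅ Z^18.

∂_1: C_1 → C_0 maps an edge to its endpoints' difference, ∂[p,q] = q − p. For instance
  ∂[2,8] = [8] − [2].
The 9×27 boundary matrix has rank 8 and Smith normal form diag(1,1,1,1,1,1,1,1).

∂_2: C_2 → C_1 maps a triangle to the signed sum of its edges. For instance
  ∂[2,7,8] = [7,8] − [2,8] + [2,7],
  ∂[1,3,6] = [3,6] − [1,6] + [1,3].
As a 27×18 matrix over Z this has rank 17, with invariant factors (1,1,1,1,1,1,1,1,1,1,1,1,1,1,1,1,1).

Reading off H_k = ker ∂_k / im ∂_{k+1}:

  H_0: rank C_0 − rank ∂_1 = 9 − 8 = 1, and the invariant factors of ∂_1 are all 1, so H_0 = Z.
  H_1: rank ker ∂_1 − rank ∂_2 = (27 − 8) − 17 = 2, and the invariant factors of ∂_2 are all 1, so H_1 = Z^2.
  H_2: rank ker ∂_2 − rank ∂_3 = (18 − 17) − 0 = 1, and there is no ∂_3, so H_2 = Z.

As a check, the Euler characteristic is 9 − 27 + 18 = 0, which agrees with 1 − 2 + 1 = 0.
(K is a triangulation of the torus T^2.)

H_0 ≅ Z,  H_1 ≅ Z^2,  H_2 ≅ Z.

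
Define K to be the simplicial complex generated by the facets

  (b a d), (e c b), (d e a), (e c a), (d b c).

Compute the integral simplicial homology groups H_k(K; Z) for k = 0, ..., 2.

H_0 = Z,  H_1 = Z,  H_2 = 0.

We work with the vertex ordering a < b < c < d < e. The simplices of K, each written with vertices in increasing order, are:

  0-simplices (5): a, b, c, d, e
  1-simplices (10): ab, ac, ad, ae, bc, bd, be, cd, ce, de
  2-simplices (5): abd, ace, ade, bcd, bce

so the chain groups are C_0 ≅ Z^5, C_1 ≅ Z^10, C_2 ≅ Z^5.

∂_1: C_1 → C_0 sends each edge [p,q] (with p < q) to q − p. For instance
  ∂ab = b − a.
As a 5×10 matrix over Z this has rank 4, with invariant factors (1,1,1,1).

∂_2: C_2 → C_1 acts by ∂[p,q,r] = [q,r] − [p,r] + [p,q]. For instance
  ∂ace = ce − ae + ac,
  ∂ade = de − ae + ad.
This gives a 10×5 integer matrix of rank 5; reducing to Smith normal form yields diagonal entries (1,1,1,1,1).

Reading off H_k = ker ∂_k / im ∂_{k+1}:

  H_0: rank C_0 − rank ∂_1 = 5 − 4 = 1, and the invariant factors of ∂_1 are all 1, so H_0 ≅ Z.
  H_1: rank ker ∂_1 − rank ∂_2 = (10 − 4) − 5 = 1, and the invariant factors of ∂_2 are all 1, so H_1 ≅ Z.
  H_2: rank ker ∂_2 − rank ∂_3 = (5 − 5) − 0 = 0, and there is no ∂_3, so H_2 ≅ 0.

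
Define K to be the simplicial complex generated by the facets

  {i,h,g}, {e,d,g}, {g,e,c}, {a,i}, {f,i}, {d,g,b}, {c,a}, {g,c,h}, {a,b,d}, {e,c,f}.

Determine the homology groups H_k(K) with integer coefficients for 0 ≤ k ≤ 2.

K has 9 vertices, 18 edges, 7 triangles.
rank ∂_0 = 0, rank ∂_1 = 8 ⇒ b_0 = 9 − 0 − 8 = 1; all invariant factors of ∂_1 are 1 so no torsion. So H_0 = Z.
rank ∂_1 = 8, rank ∂_2 = 7 ⇒ b_1 = 18 − 8 − 7 = 3; all invariant factors of ∂_2 are 1 so no torsion. So H_1 = Z^3.
rank ∂_2 = 7, rank ∂_3 = 0 ⇒ b_2 = 7 − 7 − 0 = 0. So H_2 = 0.

H_0 = Z,  H_1 = Z^3,  H_2 = 0.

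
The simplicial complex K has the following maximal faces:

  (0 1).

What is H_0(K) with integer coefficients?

We work with the vertex ordering 0 < 1. The simplices of K, each written with vertices in increasing order, are:

  0-simplices (2): [0], [1]
  1-simplices (1): [0,1]

so the chain groups are C_0 ≅ Z^2, C_1 ≅ Z^1.

The boundary map ∂_1: C_1 → C_0 maps an edge to its endpoints' difference, ∂[p,q] = q − p. For instance
  ∂[0,1] = [1] − [0].
This gives a 2×1 integer matrix of rank 1; reducing to Smith normal form yields diagonal entries (1).

From H_k ≅ ker(∂_k) / im(∂_{k+1}) we obtain:

  H_0: rank C_0 − rank ∂_1 = 2 − 1 = 1, and the invariant factors of ∂_1 are all 1, so H_0 ≅ Z.

(K is a triangulation of the 1-simplex.)

H_0 ≅ Z.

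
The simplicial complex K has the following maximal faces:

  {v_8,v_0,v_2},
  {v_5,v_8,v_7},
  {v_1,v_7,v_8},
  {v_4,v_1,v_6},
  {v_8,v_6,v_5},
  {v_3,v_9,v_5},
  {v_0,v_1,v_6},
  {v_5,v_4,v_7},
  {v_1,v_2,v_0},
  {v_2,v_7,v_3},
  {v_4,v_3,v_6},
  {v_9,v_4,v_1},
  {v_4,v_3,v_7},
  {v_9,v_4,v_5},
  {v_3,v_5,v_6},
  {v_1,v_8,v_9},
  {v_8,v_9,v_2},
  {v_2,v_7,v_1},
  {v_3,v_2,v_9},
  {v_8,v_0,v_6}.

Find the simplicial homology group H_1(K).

H_1 = Z ⊕ Z/2Z.

Take the total order v_0 < v_1 < v_2 < v_3 < v_4 < v_5 < v_6 < v_7 < v_8 < v_9 on the vertex set. Then K (dimension 2) consists of the simplices:

  0-simplices (10): [v_0], [v_1], [v_2], [v_3], [v_4], [v_5], [v_6], [v_7], [v_8], [v_9]
  1-simplices (30): (30 of them)
  2-simplices (20): (20 of them)

so the chain groups are C_0 ≅ Z^10, C_1 ≅ Z^30, C_2 ≅ Z^20.

∂_1: C_1 → C_0 is given by ∂[p,q] = [q] − [p]. For instance
  ∂[v_0,v_6] = [v_6] − [v_0].
As a 10×30 matrix over Z this has rank 9, with invariant factors (1,1,1,1,1,1,1,1,1).

The boundary map ∂_2: C_2 → C_1 sends each 2-simplex [p,q,r] to [q,r] − [p,r] + [p,q]. For instance
  ∂[v_0,v_6,v_8] = [v_6,v_8] − [v_0,v_8] + [v_0,v_6],
  ∂[v_2,v_3,v_9] = [v_3,v_9] − [v_2,v_9] + [v_2,v_3].
The 30×20 boundary matrix has rank 20 and Smith normal form diag(1,1,1,1,1,1,1,1,1,1,1,1,1,1,1,1,1,1,1,2).

Now H_k = ker ∂_k / im ∂_{k+1}, so:

  H_1: rank ker ∂_1 − rank ∂_2 = (30 − 9) − 20 = 1, and ∂_2 has invariant factor 2 > 1, so H_1 = Z ⊕ Z/2Z.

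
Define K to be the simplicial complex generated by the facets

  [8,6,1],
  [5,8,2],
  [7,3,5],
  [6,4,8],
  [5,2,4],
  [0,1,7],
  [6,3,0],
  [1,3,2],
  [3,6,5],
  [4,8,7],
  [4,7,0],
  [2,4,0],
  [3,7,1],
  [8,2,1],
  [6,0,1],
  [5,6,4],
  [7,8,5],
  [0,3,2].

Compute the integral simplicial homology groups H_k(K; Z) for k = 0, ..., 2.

H_0 ≅ Z,  H_1 ≅ Z ⊕ Z_2,  H_2 = 0.

Fix the vertex order 0 < 1 < 2 < 3 < 4 < 5 < 6 < 7 < 8 and write every simplex with vertices in increasing order. Then dim K = 2 and the simplices of K are:

  0-simplices (9): [0], [1], [2], [3], [4], [5], [6], [7], [8]
  1-simplices (27): (27 of them)
  2-simplices (18): [0,1,6], [0,1,7], [0,2,3], [0,2,4], [0,3,6], [0,4,7], [1,2,3], [1,2,8], [1,3,7], [1,6,8], [2,4,5], [2,5,8], [3,5,6], [3,5,7], [4,5,6], [4,6,8], [4,7,8], [5,7,8]

giving chain groups C_0 ≅ Z^9, C_1 ≅ Z^27, C_2 ≅ Z^18.

The boundary map ∂_1: C_1 → C_0 sends each edge [p,q] (with p < q) to q − p.
The 9×27 boundary matrix has rank 8 and Smith normal form diag(1,1,1,1,1,1,1,1).

Boundary ∂_2: C_2 → C_1 acts by ∂[p,q,r] = [q,r] − [p,r] + [p,q]. For instance
  ∂[2,4,5] = [4,5] − [2,5] + [2,4],
  ∂[5,7,8] = [7,8] − [5,8] + [5,7].
This gives a 27×18 integer matrix of rank 18; reducing to Smith normal form yields diagonal entries (1,1,1,1,1,1,1,1,1,1,1,1,1,1,1,1,1,2).

Now H_k = ker ∂_k / im ∂_{k+1}, so:

  H_0: rank C_0 − rank ∂_1 = 9 − 8 = 1, and the invariant factors of ∂_1 are all 1, so H_0 ≅ Z.
  H_1: rank ker ∂_1 − rank ∂_2 = (27 − 8) − 18 = 1, and ∂_2 has invariant factor 2 > 1, so H_1 ≅ Z ⊕ Z_2.
  H_2: rank ker ∂_2 − rank ∂_3 = (18 − 18) − 0 = 0, and there is no ∂_3, so H_2 ≅ 0.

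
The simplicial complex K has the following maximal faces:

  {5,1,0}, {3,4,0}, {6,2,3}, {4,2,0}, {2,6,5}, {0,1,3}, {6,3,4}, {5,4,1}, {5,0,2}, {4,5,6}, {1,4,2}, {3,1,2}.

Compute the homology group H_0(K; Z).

H_0 = Z.

Take the total order 0 < 1 < 2 < 3 < 4 < 5 < 6 on the vertex set. Then K (dimension 2) consists of the simplices:

  0-simplices (7): [0], [1], [2], [3], [4], [5], [6]
  1-simplices (18): [0,1], [0,2], [0,3], [0,4], [0,5], [1,2], [1,3], [1,4], [1,5], [2,3], [2,4], [2,5], [2,6], [3,4], [3,6], [4,5], [4,6], [5,6]
  2-simplices (12): [0,1,3], [0,1,5], [0,2,4], [0,2,5], [0,3,4], [1,2,3], [1,2,4], [1,4,5], [2,3,6], [2,5,6], [3,4,6], [4,5,6]

Hence C_0 ≅ Z^7, C_1 ≅ Z^18, C_2 ≅ Z^12.

The boundary map ∂_1: C_1 → C_0 sends each edge [p,q] (with p < q) to q − p. For instance
  ∂[3,6] = [6] − [3].
As a 7×18 matrix over Z this has rank 6, with invariant factors (1,1,1,1,1,1).

∂_2: C_2 → C_1 maps a triangle to the signed sum of its edges. For instance
  ∂[0,2,5] = [2,5] − [0,5] + [0,2],
  ∂[4,5,6] = [5,6] − [4,6] + [4,5].
The 18×12 boundary matrix has rank 12 and Smith normal form diag(1,1,1,1,1,1,1,1,1,1,1,2).

Now H_k = ker ∂_k / im ∂_{k+1}, so:

  H_0: rank C_0 − rank ∂_1 = 7 − 6 = 1, and the invariant factors of ∂_1 are all 1, so H_0 = Z.

(K is a triangulation of the real projective plane RP^2.)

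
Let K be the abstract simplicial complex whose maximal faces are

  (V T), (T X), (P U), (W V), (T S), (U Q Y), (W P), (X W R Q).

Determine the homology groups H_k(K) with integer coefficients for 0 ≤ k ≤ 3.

H_0 = Z,  H_1 = Z^2,  H_2 = 0,  H_3 = 0.

We work with the vertex ordering P < Q < R < S < T < U < V < W < X < Y. The simplices of K, each written with vertices in increasing order, are:

  0-simplices (10): P, Q, R, S, T, U, V, W, X, Y
  1-simplices (15): PU, PW, QR, QU, QW, QX, QY, RW, RX, ST, TV, TX, UY, VW, WX
  2-simplices (5): QRW, QRX, QUY, QWX, RWX
  3-simplices (1): QRWX

Hence C_0 ≅ Z^10, C_1 ≅ Z^15, C_2 ≅ Z^5, C_3 ≅ Z^1.

The boundary map ∂_1: C_1 → C_0 is given by ∂[p,q] = [q] − [p].
This gives a 10×15 integer matrix of rank 9; reducing to Smith normal form yields diagonal entries (1,1,1,1,1,1,1,1,1).

The boundary map ∂_2: C_2 → C_1 acts by ∂[p,q,r] = [q,r] − [p,r] + [p,q]. For instance
  ∂QRX = RX − QX + QR,
  ∂QWX = WX − QX + QW.
The 15×5 boundary matrix has rank 4 and Smith normal form diag(1,1,1,1).

Boundary ∂_3: C_3 → C_2 sends each 3-simplex σ to the alternating sum Σ_i (−1)^i (σ with its i-th vertex removed). For instance
  ∂QRWX = RWX − QWX + QRX − QRW.
The resulting 5×1 matrix has rank 1, and its Smith normal form has invariant factors (1).

From H_k ≅ ker(∂_k) / im(∂_{k+1}) we obtain:

  H_0: rank C_0 − rank ∂_1 = 10 − 9 = 1, and the invariant factors of ∂_1 are all 1, so H_0 ≅ Z.
  H_1: rank ker ∂_1 − rank ∂_2 = (15 − 9) − 4 = 2, and the invariant factors of ∂_2 are all 1, so H_1 ≅ Z^2.
  H_2: rank ker ∂_2 − rank ∂_3 = (5 − 4) − 1 = 0, and the invariant factors of ∂_3 are all 1, so H_2 ≅ 0.
  H_3: rank ker ∂_3 − rank ∂_4 = (1 − 1) − 0 = 0, and there is no ∂_4, so H_3 ≅ 0.

As a check, the Euler characteristic is 10 − 15 + 5 − 1 = -1, which agrees with 1 − 2 + 0 − 0 = -1.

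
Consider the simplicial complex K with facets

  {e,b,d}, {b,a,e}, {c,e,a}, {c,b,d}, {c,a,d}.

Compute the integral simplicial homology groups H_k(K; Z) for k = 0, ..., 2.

We work with the vertex ordering a < b < c < d < e. The simplices of K, each written with vertices in increasing order, are:

  0-simplices (5): a, b, c, d, e
  1-simplices (10): ab, ac, ad, ae, bc, bd, be, cd, ce, de
  2-simplices (5): abe, acd, ace, bcd, bde

giving chain groups C_0 ≅ Z^5, C_1 ≅ Z^10, C_2 ≅ Z^5.

The boundary map ∂_1: C_1 → C_0 is given by ∂[p,q] = [q] − [p]. For instance
  ∂ac = c − a.
The resulting 5×10 matrix has rank 4, and its Smith normal form has invariant factors (1,1,1,1).

Boundary ∂_2: C_2 → C_1 acts by ∂[p,q,r] = [q,r] − [p,r] + [p,q]. For instance
  ∂acd = cd − ad + ac,
  ∂bde = de − be + bd.
The resulting 10×5 matrix has rank 5, and its Smith normal form has invariant factors (1,1,1,1,1).

Reading off H_k = ker ∂_k / im ∂_{k+1}:

  H_0: rank C_0 − rank ∂_1 = 5 − 4 = 1, and the invariant factors of ∂_1 are all 1, so H_0 = Z.
  H_1: rank ker ∂_1 − rank ∂_2 = (10 − 4) − 5 = 1, and the invariant factors of ∂_2 are all 1, so H_1 = Z.
  H_2: rank ker ∂_2 − rank ∂_3 = (5 − 5) − 0 = 0, and there is no ∂_3, so H_2 = 0.

H_0 = Z,  H_1 = Z,  H_2 = 0.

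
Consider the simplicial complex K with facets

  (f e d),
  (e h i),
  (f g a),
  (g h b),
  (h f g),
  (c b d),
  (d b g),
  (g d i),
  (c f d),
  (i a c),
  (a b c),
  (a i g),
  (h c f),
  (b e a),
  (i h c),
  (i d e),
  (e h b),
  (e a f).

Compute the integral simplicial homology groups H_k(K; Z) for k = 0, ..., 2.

H_0 ≅ Z,  H_1 ≅ Z^2,  H_2 ≅ Z.

Order the vertices as a < b < c < d < e < f < g < h < i. Listing each simplex with vertices in this order, K has dimension 2 with simplices:

  0-simplices (9): a, b, c, d, e, f, g, h, i
  1-simplices (27): ab, ac, ae, af, ag, ai, bc, bd, be, bg, bh, cd, cf, ch, ci, de, df, dg, di, ef, eh, ei, fg, fh, gh, gi, hi
  2-simplices (18): abc, abe, aci, aef, afg, agi, bcd, bdg, beh, bgh, cdf, cfh, chi, def, dei, dgi, ehi, fgh

so the chain groups are C_0 ≅ Z^9, C_1 ≅ Z^27, C_2 ≅ Z^18.

The boundary map ∂_1: C_1 → C_0 sends each edge [p,q] (with p < q) to q − p.
The resulting 9×27 matrix has rank 8, and its Smith normal form has invariant factors (1,1,1,1,1,1,1,1).

Boundary ∂_2: C_2 → C_1 sends each 2-simplex [p,q,r] to [q,r] − [p,r] + [p,q]. For instance
  ∂ehi = hi − ei + eh,
  ∂bcd = cd − bd + bc.
The 27×18 boundary matrix has rank 17 and Smith normal form diag(1,1,1,1,1,1,1,1,1,1,1,1,1,1,1,1,1).

Computing H_k = (kernel of ∂_k) / (image of ∂_{k+1}):

  H_0: rank C_0 − rank ∂_1 = 9 − 8 = 1, and the invariant factors of ∂_1 are all 1, so H_0 = Z.
  H_1: rank ker ∂_1 − rank ∂_2 = (27 − 8) − 17 = 2, and the invariant factors of ∂_2 are all 1, so H_1 = Z^2.
  H_2: rank ker ∂_2 − rank ∂_3 = (18 − 17) − 0 = 1, and there is no ∂_3, so H_2 = Z.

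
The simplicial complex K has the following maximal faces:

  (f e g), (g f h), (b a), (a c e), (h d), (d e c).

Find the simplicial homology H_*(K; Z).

Order the vertices as a < b < c < d < e < f < g < h. Listing each simplex with vertices in this order, K has dimension 2 with simplices:

  0-simplices (8): a, b, c, d, e, f, g, h
  1-simplices (12): ab, ac, ae, cd, ce, de, dh, ef, eg, fg, fh, gh
  2-simplices (4): ace, cde, efg, fgh

giving chain groups C_0 ≅ Z^8, C_1 ≅ Z^12, C_2 ≅ Z^4.

Boundary ∂_1: C_1 → C_0 sends each edge [p,q] (with p < q) to q − p. For instance
  ∂de = e − d.
As a 8×12 matrix over Z this has rank 7, with invariant factors (1,1,1,1,1,1,1).

∂_2: C_2 → C_1 acts by ∂[p,q,r] = [q,r] − [p,r] + [p,q]. For instance
  ∂fgh = gh − fh + fg,
  ∂efg = fg − eg + ef.
This gives a 12×4 integer matrix of rank 4; reducing to Smith normal form yields diagonal entries (1,1,1,1).

Now H_k = ker ∂_k / im ∂_{k+1}, so:

  H_0: rank C_0 − rank ∂_1 = 8 − 7 = 1, and the invariant factors of ∂_1 are all 1, so H_0 = Z.
  H_1: rank ker ∂_1 − rank ∂_2 = (12 − 7) − 4 = 1, and the invariant factors of ∂_2 are all 1, so H_1 = Z.
  H_2: rank ker ∂_2 − rank ∂_3 = (4 − 4) − 0 = 0, and there is no ∂_3, so H_2 = 0.

H_0 ≅ Z,  H_1 ≅ Z,  H_2 = 0.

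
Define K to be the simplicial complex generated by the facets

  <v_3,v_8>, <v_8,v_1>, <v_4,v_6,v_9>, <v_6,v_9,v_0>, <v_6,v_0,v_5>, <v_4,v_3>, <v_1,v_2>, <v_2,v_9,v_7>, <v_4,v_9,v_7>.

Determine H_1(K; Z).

H_1 ≅ Z.

K has 10 vertices, 15 edges, 5 triangles.
rank ∂_1 = 9, rank ∂_2 = 5 ⇒ b_1 = 15 − 9 − 5 = 1; all invariant factors of ∂_2 are 1 so no torsion. So H_1 ≅ Z.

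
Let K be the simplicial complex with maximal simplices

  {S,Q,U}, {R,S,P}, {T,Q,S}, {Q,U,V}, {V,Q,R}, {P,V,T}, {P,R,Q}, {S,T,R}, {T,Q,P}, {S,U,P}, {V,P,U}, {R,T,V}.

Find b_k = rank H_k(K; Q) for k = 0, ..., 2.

b_0 = 1, b_1 = 0, b_2 = 0.

Take the total order P < Q < R < S < T < U < V on the vertex set. Then K (dimension 2) consists of the simplices:

  0-simplices (7): P, Q, R, S, T, U, V
  1-simplices (18): PQ, PR, PS, PT, PU, PV, QR, QS, QT, QU, QV, RS, RT, RV, ST, SU, TV, UV
  2-simplices (12): PQR, PQT, PRS, PSU, PTV, PUV, QRV, QST, QSU, QUV, RST, RTV

so the chain groups are C_0 ≅ Z^7, C_1 ≅ Z^18, C_2 ≅ Z^12.

∂_1: C_1 → C_0 sends each edge [p,q] (with p < q) to q − p.
The resulting 7×18 matrix has rank 6, and its Smith normal form has invariant factors (1,1,1,1,1,1).

∂_2: C_2 → C_1 acts by ∂[p,q,r] = [q,r] − [p,r] + [p,q]. For instance
  ∂PQT = QT − PT + PQ,
  ∂PTV = TV − PV + PT.
The 18×12 boundary matrix has rank 12 and Smith normal form diag(1,1,1,1,1,1,1,1,1,1,1,2).

Reading off H_k = ker ∂_k / im ∂_{k+1}:

  H_0: rank C_0 − rank ∂_1 = 7 − 6 = 1, and the invariant factors of ∂_1 are all 1, so H_0 = Z.
  H_1: rank ker ∂_1 − rank ∂_2 = (18 − 6) − 12 = 0, and ∂_2 has invariant factor 2 > 1, so H_1 = Z/2.
  H_2: rank ker ∂_2 − rank ∂_3 = (12 − 12) − 0 = 0, and there is no ∂_3, so H_2 = 0.

(K is a triangulation of the real projective plane RP^2.)

Hence the Betti numbers are b_0 = 1, b_1 = 0, b_2 = 0.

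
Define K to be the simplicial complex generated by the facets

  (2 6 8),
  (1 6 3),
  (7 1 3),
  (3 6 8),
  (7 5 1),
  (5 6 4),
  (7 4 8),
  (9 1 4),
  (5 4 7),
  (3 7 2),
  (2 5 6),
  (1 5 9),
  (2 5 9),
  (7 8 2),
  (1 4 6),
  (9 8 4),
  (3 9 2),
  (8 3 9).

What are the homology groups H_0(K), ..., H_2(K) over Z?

H_0 = Z,  H_1 = Z ⊕ Z/2,  H_2 = 0.

Order the vertices as 1 < 2 < 3 < 4 < 5 < 6 < 7 < 8 < 9. Listing each simplex with vertices in this order, K has dimension 2 with simplices:

  0-simplices (9): [1], [2], [3], [4], [5], [6], [7], [8], [9]
  1-simplices (27): (27 of them)
  2-simplices (18): [1,3,6], [1,3,7], [1,4,6], [1,4,9], [1,5,7], [1,5,9], [2,3,7], [2,3,9], [2,5,6], [2,5,9], [2,6,8], [2,7,8], [3,6,8], [3,8,9], [4,5,6], [4,5,7], [4,7,8], [4,8,9]

giving chain groups C_0 ≅ Z^9, C_1 ≅ Z^27, C_2 ≅ Z^18.

Boundary ∂_1: C_1 → C_0 maps an edge to its endpoints' difference, ∂[p,q] = q − p.
As a 9×27 matrix over Z this has rank 8, with invariant factors (1,1,1,1,1,1,1,1).

Boundary ∂_2: C_2 → C_1 maps a triangle to the signed sum of its edges. For instance
  ∂[3,8,9] = [8,9] − [3,9] + [3,8],
  ∂[1,3,7] = [3,7] − [1,7] + [1,3].
This gives a 27×18 integer matrix of rank 18; reducing to Smith normal form yields diagonal entries (1,1,1,1,1,1,1,1,1,1,1,1,1,1,1,1,1,2).

From H_k ≅ ker(∂_k) / im(∂_{k+1}) we obtain:

  H_0: rank C_0 − rank ∂_1 = 9 − 8 = 1, and the invariant factors of ∂_1 are all 1, so H_0 = Z.
  H_1: rank ker ∂_1 − rank ∂_2 = (27 − 8) − 18 = 1, and ∂_2 has invariant factor 2 > 1, so H_1 = Z ⊕ Z/2.
  H_2: rank ker ∂_2 − rank ∂_3 = (18 − 18) − 0 = 0, and there is no ∂_3, so H_2 = 0.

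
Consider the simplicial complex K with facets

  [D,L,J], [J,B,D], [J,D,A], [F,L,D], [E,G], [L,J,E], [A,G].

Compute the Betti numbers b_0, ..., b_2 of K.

We work with the vertex ordering A < B < D < E < F < G < J < L. The simplices of K, each written with vertices in increasing order, are:

  0-simplices (8): A, B, D, E, F, G, J, L
  1-simplices (13): AD, AG, AJ, BD, BJ, DF, DJ, DL, EG, EJ, EL, FL, JL
  2-simplices (5): ADJ, BDJ, DFL, DJL, EJL

Hence C_0 ≅ Z^8, C_1 ≅ Z^13, C_2 ≅ Z^5.

∂_1: C_1 → C_0 maps an edge to its endpoints' difference, ∂[p,q] = q − p. For instance
  ∂FL = L − F.
The 8×13 boundary matrix has rank 7 and Smith normal form diag(1,1,1,1,1,1,1).

The boundary map ∂_2: C_2 → C_1 acts by ∂[p,q,r] = [q,r] − [p,r] + [p,q]. For instance
  ∂ADJ = DJ − AJ + AD,
  ∂DFL = FL − DL + DF.
As a 13×5 matrix over Z this has rank 5, with invariant factors (1,1,1,1,1).

Reading off H_k = ker ∂_k / im ∂_{k+1}:

  H_0: rank C_0 − rank ∂_1 = 8 − 7 = 1, and the invariant factors of ∂_1 are all 1, so H_0 ≅ Z.
  H_1: rank ker ∂_1 − rank ∂_2 = (13 − 7) − 5 = 1, and the invariant factors of ∂_2 are all 1, so H_1 ≅ Z.
  H_2: rank ker ∂_2 − rank ∂_3 = (5 − 5) − 0 = 0, and there is no ∂_3, so H_2 ≅ 0.

As a check, the Euler characteristic is 8 − 13 + 5 = 0, which agrees with 1 − 1 + 0 = 0.

Hence the Betti numbers are b_0 = 1, b_1 = 1, b_2 = 0.

b_0 = 1, b_1 = 1, b_2 = 0.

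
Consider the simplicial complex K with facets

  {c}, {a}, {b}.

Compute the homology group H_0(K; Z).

H_0 ≅ Z^3.

K has 3 vertices.
rank ∂_0 = 0, rank ∂_1 = 0 ⇒ b_0 = 3 − 0 − 0 = 3. So H_0 ≅ Z^3.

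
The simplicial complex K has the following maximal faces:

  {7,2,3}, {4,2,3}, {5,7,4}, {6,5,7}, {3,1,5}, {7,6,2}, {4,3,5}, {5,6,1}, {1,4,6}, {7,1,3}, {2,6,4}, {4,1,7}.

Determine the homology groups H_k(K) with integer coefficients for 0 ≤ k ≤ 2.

Order the vertices as 1 < 2 < 3 < 4 < 5 < 6 < 7. Listing each simplex with vertices in this order, K has dimension 2 with simplices:

  0-simplices (7): [1], [2], [3], [4], [5], [6], [7]
  1-simplices (18): [1,3], [1,4], [1,5], [1,6], [1,7], [2,3], [2,4], [2,6], [2,7], [3,4], [3,5], [3,7], [4,5], [4,6], [4,7], [5,6], [5,7], [6,7]
  2-simplices (12): [1,3,5], [1,3,7], [1,4,6], [1,4,7], [1,5,6], [2,3,4], [2,3,7], [2,4,6], [2,6,7], [3,4,5], [4,5,7], [5,6,7]

giving chain groups C_0 ≅ Z^7, C_1 ≅ Z^18, C_2 ≅ Z^12.

∂_1: C_1 → C_0 sends each edge [p,q] (with p < q) to q − p. For instance
  ∂[6,7] = [7] − [6].
This gives a 7×18 integer matrix of rank 6; reducing to Smith normal form yields diagonal entries (1,1,1,1,1,1).

Boundary ∂_2: C_2 → C_1 acts by ∂[p,q,r] = [q,r] − [p,r] + [p,q]. For instance
  ∂[5,6,7] = [6,7] − [5,7] + [5,6],
  ∂[1,5,6] = [5,6] − [1,6] + [1,5].
This gives a 18×12 integer matrix of rank 12; reducing to Smith normal form yields diagonal entries (1,1,1,1,1,1,1,1,1,1,1,2).

Computing H_k = (kernel of ∂_k) / (image of ∂_{k+1}):

  H_0: rank C_0 − rank ∂_1 = 7 − 6 = 1, and the invariant factors of ∂_1 are all 1, so H_0 ≅ Z.
  H_1: rank ker ∂_1 − rank ∂_2 = (18 − 6) − 12 = 0, and ∂_2 has invariant factor 2 > 1, so H_1 ≅ Z/2Z.
  H_2: rank ker ∂_2 − rank ∂_3 = (12 − 12) − 0 = 0, and there is no ∂_3, so H_2 ≅ 0.

As a check, the Euler characteristic is 7 − 18 + 12 = 1, which agrees with 1 − 0 + 0 = 1.

H_0 = Z,  H_1 = Z/2Z,  H_2 = 0.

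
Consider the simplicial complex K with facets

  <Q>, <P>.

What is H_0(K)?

H_0 = Z^2.

Order the vertices as P < Q. Listing each simplex with vertices in this order, K has dimension 0 with simplices:

  0-simplices (2): P, Q

giving chain groups C_0 ≅ Z^2.

From H_k ≅ ker(∂_k) / im(∂_{k+1}) we obtain:

  H_0: rank C_0 − rank ∂_1 = 2 − 0 = 2, and there is no ∂_1, so H_0 ≅ Z^2.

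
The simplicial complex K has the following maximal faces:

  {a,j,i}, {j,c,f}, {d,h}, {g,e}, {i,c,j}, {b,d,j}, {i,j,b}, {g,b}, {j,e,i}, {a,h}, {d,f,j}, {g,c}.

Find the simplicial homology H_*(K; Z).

Fix the vertex order a < b < c < d < e < f < g < h < i < j and write every simplex with vertices in increasing order. Then dim K = 2 and the simplices of K are:

  0-simplices (10): a, b, c, d, e, f, g, h, i, j
  1-simplices (19): ah, ai, aj, bd, bg, bi, bj, cf, cg, ci, cj, df, dh, dj, eg, ei, ej, fj, ij
  2-simplices (7): aij, bdj, bij, cfj, cij, dfj, eij

Hence C_0 ≅ Z^10, C_1 ≅ Z^19, C_2 ≅ Z^7.

The boundary map ∂_1: C_1 → C_0 sends each edge [p,q] (with p < q) to q − p. For instance
  ∂bd = d − b.
The 10×19 boundary matrix has rank 9 and Smith normal form diag(1,1,1,1,1,1,1,1,1).

The boundary map ∂_2: C_2 → C_1 sends each 2-simplex [p,q,r] to [q,r] − [p,r] + [p,q]. For instance
  ∂bdj = dj − bj + bd,
  ∂aij = ij − aj + ai.
As a 19×7 matrix over Z this has rank 7, with invariant factors (1,1,1,1,1,1,1).

Reading off H_k = ker ∂_k / im ∂_{k+1}:

  H_0: rank C_0 − rank ∂_1 = 10 − 9 = 1, and the invariant factors of ∂_1 are all 1, so H_0 ≅ Z.
  H_1: rank ker ∂_1 − rank ∂_2 = (19 − 9) − 7 = 3, and the invariant factors of ∂_2 are all 1, so H_1 ≅ Z^3.
  H_2: rank ker ∂_2 − rank ∂_3 = (7 − 7) − 0 = 0, and there is no ∂_3, so H_2 ≅ 0.

H_0 ≅ Z,  H_1 ≅ Z^3,  H_2 = 0.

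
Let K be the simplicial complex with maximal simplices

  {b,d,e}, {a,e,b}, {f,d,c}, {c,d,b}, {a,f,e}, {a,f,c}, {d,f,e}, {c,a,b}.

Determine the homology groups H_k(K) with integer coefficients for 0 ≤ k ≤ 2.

H_0 = Z,  H_1 = 0,  H_2 = Z.

K has 6 vertices, 12 edges, 8 triangles.
rank ∂_0 = 0, rank ∂_1 = 5 ⇒ b_0 = 6 − 0 − 5 = 1; all invariant factors of ∂_1 are 1 so no torsion. So H_0 = Z.
rank ∂_1 = 5, rank ∂_2 = 7 ⇒ b_1 = 12 − 5 − 7 = 0; all invariant factors of ∂_2 are 1 so no torsion. So H_1 = 0.
rank ∂_2 = 7, rank ∂_3 = 0 ⇒ b_2 = 8 − 7 − 0 = 1. So H_2 = Z.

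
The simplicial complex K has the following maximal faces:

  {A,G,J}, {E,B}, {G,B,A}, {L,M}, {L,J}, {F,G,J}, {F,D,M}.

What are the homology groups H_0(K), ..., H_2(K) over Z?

H_0 = Z,  H_1 = Z,  H_2 = 0.

Take the total order A < B < D < E < F < G < J < L < M on the vertex set. Then K (dimension 2) consists of the simplices:

  0-simplices (9): A, B, D, E, F, G, J, L, M
  1-simplices (13): AB, AG, AJ, BE, BG, DF, DM, FG, FJ, FM, GJ, JL, LM
  2-simplices (4): ABG, AGJ, DFM, FGJ

Hence C_0 ≅ Z^9, C_1 ≅ Z^13, C_2 ≅ Z^4.

Boundary ∂_1: C_1 → C_0 sends each edge [p,q] (with p < q) to q − p. For instance
  ∂FM = M − F.
As a 9×13 matrix over Z this has rank 8, with invariant factors (1,1,1,1,1,1,1,1).

Boundary ∂_2: C_2 → C_1 sends each 2-simplex [p,q,r] to [q,r] − [p,r] + [p,q]. For instance
  ∂AGJ = GJ − AJ + AG,
  ∂ABG = BG − AG + AB.
The 13×4 boundary matrix has rank 4 and Smith normal form diag(1,1,1,1).

From H_k ≅ ker(∂_k) / im(∂_{k+1}) we obtain:

  H_0: rank C_0 − rank ∂_1 = 9 − 8 = 1, and the invariant factors of ∂_1 are all 1, so H_0 = Z.
  H_1: rank ker ∂_1 − rank ∂_2 = (13 − 8) − 4 = 1, and the invariant factors of ∂_2 are all 1, so H_1 = Z.
  H_2: rank ker ∂_2 − rank ∂_3 = (4 − 4) − 0 = 0, and there is no ∂_3, so H_2 = 0.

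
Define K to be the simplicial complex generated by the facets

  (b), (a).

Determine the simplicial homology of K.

H_0 = Z^2.

Take the total order a < b on the vertex set. Then K (dimension 0) consists of the simplices:

  0-simplices (2): a, b

Hence C_0 ≅ Z^2.

From H_k ≅ ker(∂_k) / im(∂_{k+1}) we obtain:

  H_0: rank C_0 − rank ∂_1 = 2 − 0 = 2, and there is no ∂_1, so H_0 = Z^2.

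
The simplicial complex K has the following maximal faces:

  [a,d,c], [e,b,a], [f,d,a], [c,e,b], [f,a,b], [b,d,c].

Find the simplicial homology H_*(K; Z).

H_0 = Z,  H_1 = Z,  H_2 = 0.

Fix the vertex order a < b < c < d < e < f and write every simplex with vertices in increasing order. Then dim K = 2 and the simplices of K are:

  0-simplices (6): a, b, c, d, e, f
  1-simplices (12): ab, ac, ad, ae, af, bc, bd, be, bf, cd, ce, df
  2-simplices (6): abe, abf, acd, adf, bcd, bce

so the chain groups are C_0 ≅ Z^6, C_1 ≅ Z^12, C_2 ≅ Z^6.

Boundary ∂_1: C_1 → C_0 maps an edge to its endpoints' difference, ∂[p,q] = q − p.
The 6×12 boundary matrix has rank 5 and Smith normal form diag(1,1,1,1,1).

Boundary ∂_2: C_2 → C_1 acts by ∂[p,q,r] = [q,r] − [p,r] + [p,q]. For instance
  ∂acd = cd − ad + ac,
  ∂bce = ce − be + bc.
The 12×6 boundary matrix has rank 6 and Smith normal form diag(1,1,1,1,1,1).

Computing H_k = (kernel of ∂_k) / (image of ∂_{k+1}):

  H_0: rank C_0 − rank ∂_1 = 6 − 5 = 1, and the invariant factors of ∂_1 are all 1, so H_0 = Z.
  H_1: rank ker ∂_1 − rank ∂_2 = (12 − 5) − 6 = 1, and the invariant factors of ∂_2 are all 1, so H_1 = Z.
  H_2: rank ker ∂_2 − rank ∂_3 = (6 − 6) − 0 = 0, and there is no ∂_3, so H_2 = 0.

As a check, the Euler characteristic is 6 − 12 + 6 = 0, which agrees with 1 − 1 + 0 = 0.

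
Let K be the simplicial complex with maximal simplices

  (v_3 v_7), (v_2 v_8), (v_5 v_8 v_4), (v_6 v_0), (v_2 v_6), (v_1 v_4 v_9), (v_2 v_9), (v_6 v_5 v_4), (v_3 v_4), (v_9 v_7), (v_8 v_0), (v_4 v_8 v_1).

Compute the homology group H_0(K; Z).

H_0 ≅ Z.

We work with the vertex ordering v_0 < v_1 < v_2 < v_3 < v_4 < v_5 < v_6 < v_7 < v_8 < v_9. The simplices of K, each written with vertices in increasing order, are:

  0-simplices (10): [v_0], [v_1], [v_2], [v_3], [v_4], [v_5], [v_6], [v_7], [v_8], [v_9]
  1-simplices (17): (17 of them)
  2-simplices (4): [v_1,v_4,v_8], [v_1,v_4,v_9], [v_4,v_5,v_6], [v_4,v_5,v_8]

giving chain groups C_0 ≅ Z^10, C_1 ≅ Z^17, C_2 ≅ Z^4.

The boundary map ∂_1: C_1 → C_0 sends each edge [p,q] (with p < q) to q − p. For instance
  ∂[v_3,v_7] = [v_7] − [v_3].
This gives a 10×17 integer matrix of rank 9; reducing to Smith normal form yields diagonal entries (1,1,1,1,1,1,1,1,1).

Boundary ∂_2: C_2 → C_1 sends each 2-simplex [p,q,r] to [q,r] − [p,r] + [p,q]. For instance
  ∂[v_1,v_4,v_9] = [v_4,v_9] − [v_1,v_9] + [v_1,v_4],
  ∂[v_4,v_5,v_6] = [v_5,v_6] − [v_4,v_6] + [v_4,v_5].
As a 17×4 matrix over Z this has rank 4, with invariant factors (1,1,1,1).

From H_k ≅ ker(∂_k) / im(∂_{k+1}) we obtain:

  H_0: rank C_0 − rank ∂_1 = 10 − 9 = 1, and the invariant factors of ∂_1 are all 1, so H_0 = Z.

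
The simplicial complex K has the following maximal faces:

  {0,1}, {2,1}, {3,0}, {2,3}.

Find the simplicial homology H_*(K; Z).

Fix the vertex order 0 < 1 < 2 < 3 and write every simplex with vertices in increasing order. Then dim K = 1 and the simplices of K are:

  0-simplices (4): [0], [1], [2], [3]
  1-simplices (4): [0,1], [0,3], [1,2], [2,3]

so the chain groups are C_0 ≅ Z^4, C_1 ≅ Z^4.

∂_1: C_1 → C_0 sends each edge [p,q] (with p < q) to q − p.
As a 4×4 matrix over Z this has rank 3, with invariant factors (1,1,1).

Computing H_k = (kernel of ∂_k) / (image of ∂_{k+1}):

  H_0: rank C_0 − rank ∂_1 = 4 − 3 = 1, and the invariant factors of ∂_1 are all 1, so H_0 ≅ Z.
  H_1: rank ker ∂_1 − rank ∂_2 = (4 − 3) − 0 = 1, and there is no ∂_2, so H_1 ≅ Z.

H_0 = Z,  H_1 = Z.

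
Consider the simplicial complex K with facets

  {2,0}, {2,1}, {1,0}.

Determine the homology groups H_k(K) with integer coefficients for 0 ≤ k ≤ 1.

Take the total order 0 < 1 < 2 on the vertex set. Then K (dimension 1) consists of the simplices:

  0-simplices (3): [0], [1], [2]
  1-simplices (3): [0,1], [0,2], [1,2]

giving chain groups C_0 ≅ Z^3, C_1 ≅ Z^3.

Boundary ∂_1: C_1 → C_0 is given by ∂[p,q] = [q] − [p]. For instance
  ∂[0,2] = [2] − [0].
The resulting 3×3 matrix has rank 2, and its Smith normal form has invariant factors (1,1).

Computing H_k = (kernel of ∂_k) / (image of ∂_{k+1}):

  H_0: rank C_0 − rank ∂_1 = 3 − 2 = 1, and the invariant factors of ∂_1 are all 1, so H_0 ≅ Z.
  H_1: rank ker ∂_1 − rank ∂_2 = (3 − 2) − 0 = 1, and there is no ∂_2, so H_1 ≅ Z.

As a check, the Euler characteristic is 3 − 3 = 0, which agrees with 1 − 1 = 0.
(K is a triangulation of the circle S^1.)

H_0 ≅ Z,  H_1 ≅ Z.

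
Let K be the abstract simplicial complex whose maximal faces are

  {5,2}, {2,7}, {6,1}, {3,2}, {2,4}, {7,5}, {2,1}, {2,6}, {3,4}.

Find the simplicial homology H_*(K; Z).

H_0 = Z,  H_1 = Z^3.

Take the total order 1 < 2 < 3 < 4 < 5 < 6 < 7 on the vertex set. Then K (dimension 1) consists of the simplices:

  0-simplices (7): [1], [2], [3], [4], [5], [6], [7]
  1-simplices (9): [1,2], [1,6], [2,3], [2,4], [2,5], [2,6], [2,7], [3,4], [5,7]

Hence C_0 ≅ Z^7, C_1 ≅ Z^9.

∂_1: C_1 → C_0 is given by ∂[p,q] = [q] − [p]. For instance
  ∂[1,2] = [2] − [1].
The 7×9 boundary matrix has rank 6 and Smith normal form diag(1,1,1,1,1,1).

Computing H_k = (kernel of ∂_k) / (image of ∂_{k+1}):

  H_0: rank C_0 − rank ∂_1 = 7 − 6 = 1, and the invariant factors of ∂_1 are all 1, so H_0 ≅ Z.
  H_1: rank ker ∂_1 − rank ∂_2 = (9 − 6) − 0 = 3, and there is no ∂_2, so H_1 ≅ Z^3.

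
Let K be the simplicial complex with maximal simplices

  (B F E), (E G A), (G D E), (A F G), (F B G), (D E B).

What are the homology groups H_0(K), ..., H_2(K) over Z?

H_0 ≅ Z,  H_1 ≅ Z,  H_2 = 0.

Fix the vertex order A < B < D < E < F < G and write every simplex with vertices in increasing order. Then dim K = 2 and the simplices of K are:

  0-simplices (6): A, B, D, E, F, G
  1-simplices (12): AE, AF, AG, BD, BE, BF, BG, DE, DG, EF, EG, FG
  2-simplices (6): AEG, AFG, BDE, BEF, BFG, DEG

Hence C_0 ≅ Z^6, C_1 ≅ Z^12, C_2 ≅ Z^6.

∂_1: C_1 → C_0 sends each edge [p,q] (with p < q) to q − p.
This gives a 6×12 integer matrix of rank 5; reducing to Smith normal form yields diagonal entries (1,1,1,1,1).

Boundary ∂_2: C_2 → C_1 maps a triangle to the signed sum of its edges. For instance
  ∂AEG = EG − AG + AE,
  ∂DEG = EG − DG + DE.
The resulting 12×6 matrix has rank 6, and its Smith normal form has invariant factors (1,1,1,1,1,1).

Reading off H_k = ker ∂_k / im ∂_{k+1}:

  H_0: rank C_0 − rank ∂_1 = 6 − 5 = 1, and the invariant factors of ∂_1 are all 1, so H_0 ≅ Z.
  H_1: rank ker ∂_1 − rank ∂_2 = (12 − 5) − 6 = 1, and the invariant factors of ∂_2 are all 1, so H_1 ≅ Z.
  H_2: rank ker ∂_2 − rank ∂_3 = (6 − 6) − 0 = 0, and there is no ∂_3, so H_2 ≅ 0.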